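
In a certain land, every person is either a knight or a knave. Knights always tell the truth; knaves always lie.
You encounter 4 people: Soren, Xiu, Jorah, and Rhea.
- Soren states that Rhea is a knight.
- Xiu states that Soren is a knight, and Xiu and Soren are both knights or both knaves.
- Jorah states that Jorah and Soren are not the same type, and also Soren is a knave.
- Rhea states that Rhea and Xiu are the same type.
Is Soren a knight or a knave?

Consistent assignments: {Soren=knight, Xiu=knight, Jorah=knave, Rhea=knight}
In every consistent assignment, Soren is a knight.

Soren is a knight.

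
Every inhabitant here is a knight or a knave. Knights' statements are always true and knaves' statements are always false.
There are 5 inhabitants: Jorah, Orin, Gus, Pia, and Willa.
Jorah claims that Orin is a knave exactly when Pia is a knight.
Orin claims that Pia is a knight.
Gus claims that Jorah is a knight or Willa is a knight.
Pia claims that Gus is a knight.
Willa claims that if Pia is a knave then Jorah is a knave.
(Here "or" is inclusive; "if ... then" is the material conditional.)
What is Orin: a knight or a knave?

Consistent assignments: {Jorah=knave, Orin=knight, Gus=knight, Pia=knight, Willa=knight}
In every consistent assignment, Orin is a knight.

Orin is a knight.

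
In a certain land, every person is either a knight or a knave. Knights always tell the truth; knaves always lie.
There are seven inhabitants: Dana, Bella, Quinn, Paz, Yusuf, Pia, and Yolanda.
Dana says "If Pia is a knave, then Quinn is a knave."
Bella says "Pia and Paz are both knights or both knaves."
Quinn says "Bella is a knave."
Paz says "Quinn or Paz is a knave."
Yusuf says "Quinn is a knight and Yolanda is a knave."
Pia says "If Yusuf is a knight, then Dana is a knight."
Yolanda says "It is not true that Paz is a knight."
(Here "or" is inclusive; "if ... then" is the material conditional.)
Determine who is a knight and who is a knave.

Dana is a knight, Bella is a knight, Quinn is a knave, Paz is a knight, Yusuf is a knave, Pia is a knight, and Yolanda is a knave.

As a knight, Dana's statement "if Pia is a knave, then Quinn is a knave" should be true; it is.
Bella (knight): "Pia and Paz are both knights or both knaves" — true. ✓
Quinn is a knave, and the claim "Bella is a knave" is indeed false.
Paz (knight): "Quinn or Paz is a knave" — true. ✓
Since Yusuf is a knave, "Quinn is a knight and Yolanda is a knave" needs to be false, which holds.
Pia is a knight; "if Yusuf is a knight, then Dana is a knight" is true, as required.
Yolanda (knave): "it is not true that Paz is a knight" — false. ✓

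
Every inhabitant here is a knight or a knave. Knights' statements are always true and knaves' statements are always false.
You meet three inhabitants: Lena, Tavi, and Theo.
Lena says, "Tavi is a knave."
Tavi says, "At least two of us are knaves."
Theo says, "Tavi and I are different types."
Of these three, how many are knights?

2

The unique consistent assignment is Lena=knight, Tavi=knave, Theo=knight.
That has 2 knights.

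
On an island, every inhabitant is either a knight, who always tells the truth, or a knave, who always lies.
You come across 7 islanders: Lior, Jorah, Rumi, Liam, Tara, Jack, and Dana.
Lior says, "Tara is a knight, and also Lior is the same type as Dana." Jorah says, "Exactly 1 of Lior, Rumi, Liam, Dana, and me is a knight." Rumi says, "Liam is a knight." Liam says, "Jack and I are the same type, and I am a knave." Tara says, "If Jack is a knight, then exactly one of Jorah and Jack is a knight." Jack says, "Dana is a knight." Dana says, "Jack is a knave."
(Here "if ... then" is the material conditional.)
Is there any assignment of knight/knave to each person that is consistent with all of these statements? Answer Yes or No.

No

Checking all 128 assignments, each has at least one speaker whose statement's truth value contradicts their type.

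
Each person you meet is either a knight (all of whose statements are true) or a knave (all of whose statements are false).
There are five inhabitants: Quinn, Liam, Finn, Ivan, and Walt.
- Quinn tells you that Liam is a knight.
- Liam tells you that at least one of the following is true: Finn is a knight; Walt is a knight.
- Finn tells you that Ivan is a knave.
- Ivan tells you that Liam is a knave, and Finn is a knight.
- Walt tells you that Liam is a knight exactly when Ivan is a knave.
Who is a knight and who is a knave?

Quinn is a knight, Liam is a knight, Finn is a knight, Ivan is a knave, and Walt is a knight.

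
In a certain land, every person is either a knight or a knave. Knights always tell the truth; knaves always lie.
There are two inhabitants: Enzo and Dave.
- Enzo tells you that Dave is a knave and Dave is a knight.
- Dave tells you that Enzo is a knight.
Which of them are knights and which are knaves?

Enzo is a knave and Dave is a knave.

Enzo is a knave, so "Dave is a knave and Dave is a knight" must be false — and it is.
Dave is a knave, so "Enzo is a knight" must be false — and it is.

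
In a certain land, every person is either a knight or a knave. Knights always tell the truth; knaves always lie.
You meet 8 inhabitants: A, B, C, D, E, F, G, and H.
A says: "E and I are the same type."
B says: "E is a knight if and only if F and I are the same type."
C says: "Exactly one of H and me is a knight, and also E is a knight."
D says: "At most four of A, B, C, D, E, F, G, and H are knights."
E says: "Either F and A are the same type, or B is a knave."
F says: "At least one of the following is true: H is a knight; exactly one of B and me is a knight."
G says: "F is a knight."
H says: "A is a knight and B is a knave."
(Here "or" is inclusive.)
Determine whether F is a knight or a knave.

F is a knight.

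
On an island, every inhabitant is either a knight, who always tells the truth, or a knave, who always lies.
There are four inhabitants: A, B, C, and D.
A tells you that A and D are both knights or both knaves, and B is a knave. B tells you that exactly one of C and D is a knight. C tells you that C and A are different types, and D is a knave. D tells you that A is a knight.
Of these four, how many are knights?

2

The unique consistent assignment is A=knave, B=knight, C=knight, D=knave.
That has 2 knights.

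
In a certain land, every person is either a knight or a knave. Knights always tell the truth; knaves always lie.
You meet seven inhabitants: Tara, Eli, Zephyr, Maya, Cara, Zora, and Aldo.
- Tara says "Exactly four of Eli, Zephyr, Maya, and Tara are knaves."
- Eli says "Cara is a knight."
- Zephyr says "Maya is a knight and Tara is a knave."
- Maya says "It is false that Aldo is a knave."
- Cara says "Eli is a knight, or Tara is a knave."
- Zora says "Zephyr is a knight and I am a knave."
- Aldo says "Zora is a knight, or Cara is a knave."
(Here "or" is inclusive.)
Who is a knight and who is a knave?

Tara is a knave, so "exactly four of Eli, Zephyr, Maya, and Tara are knaves" must be False — and it is.
Since Eli is a knight, "Cara is a knight" needs to be True, which holds.
As a knave, Zephyr's statement "Maya is a knight and Tara is a knave" should be False; it is.
As a knave, Maya's statement "it is false that Aldo is a knave" should be False; it is.
Cara is a knight; "Eli is a knight, or Tara is a knave" is True, as required.
Zora is a knave; "Zephyr is a knight and I am a knave" is False, as required.
Aldo is a knave, and the claim "Zora is a knight, or Cara is a knave" is indeed False.

Tara is a knave, Eli is a knight, Zephyr is a knave, Maya is a knave, Cara is a knight, Zora is a knave, and Aldo is a knave.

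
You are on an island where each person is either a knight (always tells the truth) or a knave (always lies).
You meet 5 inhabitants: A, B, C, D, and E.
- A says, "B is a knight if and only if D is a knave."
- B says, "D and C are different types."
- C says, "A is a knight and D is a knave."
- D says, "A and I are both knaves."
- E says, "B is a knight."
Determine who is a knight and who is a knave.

A is a knight, B is a knight, C is a knight, D is a knave, and E is a knight.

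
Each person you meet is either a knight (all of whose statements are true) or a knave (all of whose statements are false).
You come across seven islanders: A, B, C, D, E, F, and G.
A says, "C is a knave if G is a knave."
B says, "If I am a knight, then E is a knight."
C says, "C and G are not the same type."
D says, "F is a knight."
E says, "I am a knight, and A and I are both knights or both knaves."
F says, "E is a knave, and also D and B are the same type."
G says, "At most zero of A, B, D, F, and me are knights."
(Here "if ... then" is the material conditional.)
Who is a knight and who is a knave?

A is a knight, B is a knight, C is a knave, D is a knave, E is a knight, F is a knave, and G is a knave.

A (knight): "C is a knave if G is a knave" — true. ✓
B is a knight, and the claim "if I am a knight, then E is a knight" is indeed true.
C is a knave, and the claim "C and G are not the same type" is indeed false.
D (knave): "F is a knight" — false. ✓
As a knight, E's statement "I am a knight, and A and I are both knights or both knaves" should be true; it is.
F is a knave, so "E is a knave, and also D and B are the same type" must be false — and it is.
G (knave): "at most zero of A, B, D, F, and me are knights" — false. ✓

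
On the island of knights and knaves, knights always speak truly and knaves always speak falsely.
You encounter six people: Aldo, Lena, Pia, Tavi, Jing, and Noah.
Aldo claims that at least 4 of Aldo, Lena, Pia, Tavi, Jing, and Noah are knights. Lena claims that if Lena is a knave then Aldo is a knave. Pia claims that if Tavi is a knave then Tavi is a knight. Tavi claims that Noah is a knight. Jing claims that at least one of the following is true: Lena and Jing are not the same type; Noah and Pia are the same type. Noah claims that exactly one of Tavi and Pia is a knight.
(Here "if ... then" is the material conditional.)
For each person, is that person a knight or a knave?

As a knave, Aldo's statement "at least 4 of Aldo, Lena, Pia, Tavi, Jing, and Noah are knights" should be false; it is.
As a knight, Lena's statement "if Lena is a knave then Aldo is a knave" should be True; it is.
Since Pia is a knave, "if Tavi is a knave then Tavi is a knight" needs to be false, which holds.
Tavi (knave): "Noah is a knight" — false. ✓
Jing is a knight, and the claim "at least one of the following is true: Lena and Jing are not the same type; Noah and Pia are the same type" is indeed True.
Since Noah is a knave, "exactly one of Tavi and Pia is a knight" needs to be false, which holds.

Knights: Lena and Jing. Knaves: Aldo, Pia, Tavi, and Noah.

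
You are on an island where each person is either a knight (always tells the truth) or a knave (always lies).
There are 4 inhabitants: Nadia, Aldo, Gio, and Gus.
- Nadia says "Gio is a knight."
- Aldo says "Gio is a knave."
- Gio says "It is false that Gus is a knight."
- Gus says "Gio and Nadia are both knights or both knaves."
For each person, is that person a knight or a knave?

Nadia is a knave, Aldo is a knight, Gio is a knave, and Gus is a knight.

As a knave, Nadia's statement "Gio is a knight" should be false; it is.
Aldo is a knight; "Gio is a knave" is True, as required.
As a knave, Gio's statement "it is false that Gus is a knight" should be false; it is.
As a knight, Gus's statement "Gio and Nadia are both knights or both knaves" should be True; it is.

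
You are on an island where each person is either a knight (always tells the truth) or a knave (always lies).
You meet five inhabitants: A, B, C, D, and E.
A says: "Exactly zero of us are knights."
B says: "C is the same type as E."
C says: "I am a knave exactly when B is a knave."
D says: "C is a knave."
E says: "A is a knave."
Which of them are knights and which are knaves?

A is a knave, B is a knight, C is a knight, D is a knave, and E is a knight.

Suppose A is a knight. Then A's statement "exactly zero of us are knights" would have to be true. Checking the 16 ways to assign the others, none is consistent with every speaker.
(For instance, with B=knight, C=knight, D=knave, E=knight, A's claim "exactly zero of us are knights" comes out false where it would need to be true.)
So A must be a knave, making "exactly zero of us are knights" false. Taking A=knave, B=knight, C=knight, D=knave, E=knight, each remaining statement checks out:
  B (knight): "C is the same type as E" — true. ✓
  C (knight): "I am a knave exactly when B is a knave" — true. ✓
  D (knave): "C is a knave" — false. ✓
  E (knight): "A is a knave" — true. ✓
This is the unique consistent assignment.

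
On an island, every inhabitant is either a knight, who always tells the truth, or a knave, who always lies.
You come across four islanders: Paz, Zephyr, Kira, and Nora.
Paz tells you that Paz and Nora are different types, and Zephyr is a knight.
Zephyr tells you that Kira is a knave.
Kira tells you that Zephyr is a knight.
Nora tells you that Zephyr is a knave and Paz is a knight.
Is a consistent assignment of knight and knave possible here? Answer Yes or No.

No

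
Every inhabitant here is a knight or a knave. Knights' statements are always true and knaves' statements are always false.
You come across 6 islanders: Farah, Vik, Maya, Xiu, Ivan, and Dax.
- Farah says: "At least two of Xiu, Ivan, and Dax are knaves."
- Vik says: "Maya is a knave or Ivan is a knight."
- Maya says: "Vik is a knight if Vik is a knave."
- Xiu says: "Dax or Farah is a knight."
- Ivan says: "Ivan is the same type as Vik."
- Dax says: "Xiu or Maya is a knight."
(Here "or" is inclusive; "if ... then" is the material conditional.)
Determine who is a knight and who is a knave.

Farah is a knave; "at least two of Xiu, Ivan, and Dax are knaves" is False, as required.
Vik is a knight; "Maya is a knave or Ivan is a knight" is True, as required.
Maya is a knight; "Vik is a knight if Vik is a knave" is True, as required.
Xiu is a knight, and the claim "Dax or Farah is a knight" is indeed True.
Since Ivan is a knight, "Ivan is the same type as Vik" needs to be True, which holds.
As a knight, Dax's statement "Xiu or Maya is a knight" should be True; it is.

Knights: Vik, Maya, Xiu, Ivan, and Dax. Knaves: Farah.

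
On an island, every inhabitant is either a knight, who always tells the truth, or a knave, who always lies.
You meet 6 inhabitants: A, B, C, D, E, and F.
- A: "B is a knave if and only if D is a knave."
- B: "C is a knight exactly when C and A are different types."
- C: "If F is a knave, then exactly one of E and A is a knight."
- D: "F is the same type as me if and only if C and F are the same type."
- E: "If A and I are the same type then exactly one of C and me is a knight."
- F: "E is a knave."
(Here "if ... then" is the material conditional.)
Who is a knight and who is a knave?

A is a knave, B is a knight, C is a knight, D is a knave, E is a knight, and F is a knave.

A is a knave, so "B is a knave if and only if D is a knave" must be False — and it is.
As a knight, B's statement "C is a knight exactly when C and A are different types" should be True; it is.
C (knight): "if F is a knave, then exactly one of E and A is a knight" — True. ✓
D is a knave, and the claim "F is the same type as me if and only if C and F are the same type" is indeed False.
E (knight): "if A and I are the same type then exactly one of C and me is a knight" — True. ✓
F (knave): "E is a knave" — False. ✓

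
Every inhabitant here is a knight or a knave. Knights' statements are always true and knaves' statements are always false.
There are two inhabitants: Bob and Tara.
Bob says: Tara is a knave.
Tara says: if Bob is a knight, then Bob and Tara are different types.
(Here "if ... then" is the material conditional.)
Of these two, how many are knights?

1

The unique consistent assignment is Bob=knave, Tara=knight.
That has 1 knight.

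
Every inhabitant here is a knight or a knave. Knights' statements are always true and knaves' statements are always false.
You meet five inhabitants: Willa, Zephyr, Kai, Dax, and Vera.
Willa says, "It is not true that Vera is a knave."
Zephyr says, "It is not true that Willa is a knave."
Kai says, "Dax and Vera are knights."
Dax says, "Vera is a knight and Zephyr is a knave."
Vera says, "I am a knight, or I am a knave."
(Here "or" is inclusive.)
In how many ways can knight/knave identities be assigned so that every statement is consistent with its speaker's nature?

1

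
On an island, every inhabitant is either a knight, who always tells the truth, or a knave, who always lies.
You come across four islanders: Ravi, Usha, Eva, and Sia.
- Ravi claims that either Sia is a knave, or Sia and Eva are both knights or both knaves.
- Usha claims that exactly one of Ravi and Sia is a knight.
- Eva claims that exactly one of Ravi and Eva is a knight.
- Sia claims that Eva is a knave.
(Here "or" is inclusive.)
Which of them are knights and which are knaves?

Ravi is a knave, and the claim "either Sia is a knave, or Sia and Eva are both knights or both knaves" is indeed False.
Usha is a knight, so "exactly one of Ravi and Sia is a knight" must be True — and it is.
Eva is a knave, and the claim "exactly one of Ravi and Eva is a knight" is indeed False.
As a knight, Sia's statement "Eva is a knave" should be True; it is.

Ravi is a knave, Usha is a knight, Eva is a knave, and Sia is a knight.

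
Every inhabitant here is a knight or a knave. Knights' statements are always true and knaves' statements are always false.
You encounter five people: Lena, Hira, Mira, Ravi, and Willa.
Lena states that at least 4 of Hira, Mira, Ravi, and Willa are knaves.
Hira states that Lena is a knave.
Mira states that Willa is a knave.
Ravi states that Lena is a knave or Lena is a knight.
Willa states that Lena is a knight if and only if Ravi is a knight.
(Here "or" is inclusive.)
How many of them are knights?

3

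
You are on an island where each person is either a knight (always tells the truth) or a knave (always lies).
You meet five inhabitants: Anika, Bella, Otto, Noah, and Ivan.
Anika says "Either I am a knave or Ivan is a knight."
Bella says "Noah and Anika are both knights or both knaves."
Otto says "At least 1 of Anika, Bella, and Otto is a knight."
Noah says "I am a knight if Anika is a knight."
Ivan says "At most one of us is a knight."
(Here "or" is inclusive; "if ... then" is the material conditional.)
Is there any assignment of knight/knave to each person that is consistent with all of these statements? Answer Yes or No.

No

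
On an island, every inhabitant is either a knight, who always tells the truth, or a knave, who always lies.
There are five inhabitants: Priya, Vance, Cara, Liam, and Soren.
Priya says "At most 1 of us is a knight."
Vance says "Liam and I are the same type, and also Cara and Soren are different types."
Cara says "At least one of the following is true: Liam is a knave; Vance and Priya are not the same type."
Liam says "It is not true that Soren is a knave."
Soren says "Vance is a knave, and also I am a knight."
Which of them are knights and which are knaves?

Priya is a knave, Vance is a knave, Cara is a knave, Liam is a knight, and Soren is a knight.

As a knave, Priya's statement "at most 1 of us is a knight" should be False; it is.
Vance is a knave; "Liam and I are the same type, and also Cara and Soren are different types" is False, as required.
Cara is a knave, so "at least one of the following is true: Liam is a knave; Vance and Priya are not the same type" must be False — and it is.
As a knight, Liam's statement "it is not true that Soren is a knave" should be true; it is.
Soren is a knight, and the claim "Vance is a knave, and also I am a knight" is indeed true.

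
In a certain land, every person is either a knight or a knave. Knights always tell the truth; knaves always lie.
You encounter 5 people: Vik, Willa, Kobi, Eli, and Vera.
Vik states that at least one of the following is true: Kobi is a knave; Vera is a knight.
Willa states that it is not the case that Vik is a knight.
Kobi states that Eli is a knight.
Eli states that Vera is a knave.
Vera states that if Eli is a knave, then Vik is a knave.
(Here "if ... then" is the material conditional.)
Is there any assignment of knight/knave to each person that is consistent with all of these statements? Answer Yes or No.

No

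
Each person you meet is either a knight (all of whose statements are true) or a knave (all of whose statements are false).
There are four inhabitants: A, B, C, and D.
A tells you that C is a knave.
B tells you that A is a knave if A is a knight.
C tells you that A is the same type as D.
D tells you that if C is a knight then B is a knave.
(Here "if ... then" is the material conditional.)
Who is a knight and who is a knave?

Knights: B and C. Knaves: A and D.

Suppose A is a knight. Then A's statement "C is a knave" would have to be true. Checking the 8 ways to assign the others, none is consistent with every speaker.
(For instance, with B=knight, C=knight, D=knave, A's claim "C is a knave" comes out false where it would need to be true.)
So A must be a knave, making "C is a knave" false. Taking A=knave, B=knight, C=knight, D=knave, each remaining statement checks out:
  B (knight): "A is a knave if A is a knight" — true. ✓
  C (knight): "A is the same type as D" — true. ✓
  D (knave): "if C is a knight then B is a knave" — false. ✓
This is the unique consistent assignment.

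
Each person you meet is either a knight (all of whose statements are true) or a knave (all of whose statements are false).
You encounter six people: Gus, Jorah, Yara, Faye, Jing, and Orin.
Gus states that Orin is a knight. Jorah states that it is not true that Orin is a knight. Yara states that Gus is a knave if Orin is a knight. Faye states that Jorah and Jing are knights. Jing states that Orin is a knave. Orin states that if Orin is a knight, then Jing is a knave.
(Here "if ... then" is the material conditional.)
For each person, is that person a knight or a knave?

Gus is a knight, Jorah is a knave, Yara is a knave, Faye is a knave, Jing is a knave, and Orin is a knight.

Gus (knight): "Orin is a knight" — True. ✓
Jorah is a knave, and the claim "it is not true that Orin is a knight" is indeed False.
Yara is a knave, and the claim "Gus is a knave if Orin is a knight" is indeed False.
Faye is a knave, and the claim "Jorah and Jing are knights" is indeed False.
Since Jing is a knave, "Orin is a knave" needs to be False, which holds.
Orin (knight): "if Orin is a knight, then Jing is a knave" — True. ✓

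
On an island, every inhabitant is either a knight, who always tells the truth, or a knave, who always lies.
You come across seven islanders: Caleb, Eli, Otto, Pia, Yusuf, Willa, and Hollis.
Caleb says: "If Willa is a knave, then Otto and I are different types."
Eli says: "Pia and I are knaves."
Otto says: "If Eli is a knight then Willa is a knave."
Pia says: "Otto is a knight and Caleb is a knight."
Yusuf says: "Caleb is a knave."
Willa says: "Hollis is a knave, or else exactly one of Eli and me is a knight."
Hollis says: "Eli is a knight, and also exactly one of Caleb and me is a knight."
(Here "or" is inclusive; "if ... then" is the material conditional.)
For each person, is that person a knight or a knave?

Caleb is a knight, Eli is a knave, Otto is a knight, Pia is a knight, Yusuf is a knave, Willa is a knight, and Hollis is a knave.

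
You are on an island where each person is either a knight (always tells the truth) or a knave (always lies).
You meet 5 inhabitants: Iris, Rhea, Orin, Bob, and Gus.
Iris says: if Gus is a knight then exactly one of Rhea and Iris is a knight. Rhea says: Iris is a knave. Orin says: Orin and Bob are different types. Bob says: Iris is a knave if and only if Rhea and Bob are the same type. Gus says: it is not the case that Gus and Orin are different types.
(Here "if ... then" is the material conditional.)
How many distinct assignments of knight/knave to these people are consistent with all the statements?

Consistent assignments:
  Iris=knight, Rhea=knave, Orin=knight, Bob=knave, Gus=knight
  Iris=knight, Rhea=knave, Orin=knight, Bob=knave, Gus=knave

2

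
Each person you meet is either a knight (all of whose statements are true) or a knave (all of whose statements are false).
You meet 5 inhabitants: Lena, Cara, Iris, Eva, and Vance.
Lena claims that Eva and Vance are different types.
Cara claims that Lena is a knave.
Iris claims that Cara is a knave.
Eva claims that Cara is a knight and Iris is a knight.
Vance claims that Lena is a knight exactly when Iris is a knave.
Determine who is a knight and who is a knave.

Knights: Cara. Knaves: Lena, Iris, Eva, and Vance.

Since Lena is a knave, "Eva and Vance are different types" needs to be False, which holds.
Cara (knight): "Lena is a knave" — true. ✓
Since Iris is a knave, "Cara is a knave" needs to be False, which holds.
Eva is a knave; "Cara is a knight and Iris is a knight" is False, as required.
As a knave, Vance's statement "Lena is a knight exactly when Iris is a knave" should be False; it is.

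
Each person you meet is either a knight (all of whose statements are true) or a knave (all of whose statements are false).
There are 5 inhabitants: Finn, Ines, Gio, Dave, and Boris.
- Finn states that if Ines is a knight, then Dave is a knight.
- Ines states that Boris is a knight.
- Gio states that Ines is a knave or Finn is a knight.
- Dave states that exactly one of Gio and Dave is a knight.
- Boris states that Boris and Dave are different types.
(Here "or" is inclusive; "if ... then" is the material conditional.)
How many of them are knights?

2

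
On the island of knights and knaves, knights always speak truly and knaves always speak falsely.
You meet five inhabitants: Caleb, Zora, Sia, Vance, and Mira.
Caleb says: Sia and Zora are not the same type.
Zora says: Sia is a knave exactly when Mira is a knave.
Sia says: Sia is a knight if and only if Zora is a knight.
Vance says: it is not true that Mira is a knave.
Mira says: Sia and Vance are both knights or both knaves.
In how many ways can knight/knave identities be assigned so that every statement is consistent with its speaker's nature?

1

Consistent assignments:
  Caleb=knave, Zora=knight, Sia=knight, Vance=knight, Mira=knight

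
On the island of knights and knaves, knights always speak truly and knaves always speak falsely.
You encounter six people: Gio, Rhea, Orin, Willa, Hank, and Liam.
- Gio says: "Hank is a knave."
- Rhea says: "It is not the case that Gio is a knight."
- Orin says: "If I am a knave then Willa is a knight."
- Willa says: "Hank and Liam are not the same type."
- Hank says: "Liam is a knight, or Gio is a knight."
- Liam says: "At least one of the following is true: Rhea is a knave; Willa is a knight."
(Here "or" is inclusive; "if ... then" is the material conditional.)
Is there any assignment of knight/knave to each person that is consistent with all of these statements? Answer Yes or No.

No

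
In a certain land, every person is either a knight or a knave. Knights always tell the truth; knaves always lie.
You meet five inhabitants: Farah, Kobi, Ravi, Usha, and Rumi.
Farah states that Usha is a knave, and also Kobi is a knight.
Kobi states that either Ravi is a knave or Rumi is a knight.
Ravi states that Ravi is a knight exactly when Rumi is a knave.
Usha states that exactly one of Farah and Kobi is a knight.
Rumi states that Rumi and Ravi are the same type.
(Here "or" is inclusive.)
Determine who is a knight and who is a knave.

Farah is a knave, Kobi is a knave, Ravi is a knight, Usha is a knave, and Rumi is a knave.

Suppose Farah is a knight. Then Farah's statement "Usha is a knave, and also Kobi is a knight" would have to be true. Checking the 16 ways to assign the others, none is consistent with every speaker.
(For instance, with Kobi=knave, Ravi=knight, Usha=knave, Rumi=knave, Farah's claim "Usha is a knave, and also Kobi is a knight" comes out false where it would need to be true.)
So Farah must be a knave, making "Usha is a knave, and also Kobi is a knight" false. Taking Farah=knave, Kobi=knave, Ravi=knight, Usha=knave, Rumi=knave, each remaining statement checks out:
  Kobi (knave): "either Ravi is a knave or Rumi is a knight" — false. ✓
  Ravi (knight): "Ravi is a knight exactly when Rumi is a knave" — true. ✓
  Usha (knave): "exactly one of Farah and Kobi is a knight" — false. ✓
  Rumi (knave): "Rumi and Ravi are the same type" — false. ✓
This is the unique consistent assignment.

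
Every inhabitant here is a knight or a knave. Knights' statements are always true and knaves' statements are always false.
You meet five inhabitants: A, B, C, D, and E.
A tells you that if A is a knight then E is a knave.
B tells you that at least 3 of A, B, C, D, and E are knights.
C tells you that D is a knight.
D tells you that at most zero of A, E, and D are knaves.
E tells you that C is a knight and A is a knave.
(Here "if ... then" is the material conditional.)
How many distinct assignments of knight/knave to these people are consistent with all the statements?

1

Consistent assignments:
  A=knight, B=knave, C=knave, D=knave, E=knave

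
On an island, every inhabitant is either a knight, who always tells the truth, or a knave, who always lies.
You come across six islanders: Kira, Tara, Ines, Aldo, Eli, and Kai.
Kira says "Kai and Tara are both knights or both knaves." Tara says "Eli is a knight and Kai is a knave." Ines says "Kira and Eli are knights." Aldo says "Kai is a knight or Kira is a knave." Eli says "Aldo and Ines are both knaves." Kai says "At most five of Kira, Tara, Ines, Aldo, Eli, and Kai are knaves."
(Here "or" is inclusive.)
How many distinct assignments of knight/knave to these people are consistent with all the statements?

1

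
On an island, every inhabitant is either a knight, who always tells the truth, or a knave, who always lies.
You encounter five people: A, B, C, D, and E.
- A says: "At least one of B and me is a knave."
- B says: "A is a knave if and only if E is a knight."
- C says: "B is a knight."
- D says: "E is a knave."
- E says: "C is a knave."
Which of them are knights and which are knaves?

Knights: A and E. Knaves: B, C, and D.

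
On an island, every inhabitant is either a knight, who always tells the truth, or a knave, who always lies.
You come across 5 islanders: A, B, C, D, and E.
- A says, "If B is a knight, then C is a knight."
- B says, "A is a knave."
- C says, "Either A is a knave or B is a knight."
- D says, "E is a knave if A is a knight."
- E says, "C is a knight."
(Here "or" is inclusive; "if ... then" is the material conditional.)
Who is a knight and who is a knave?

Knights: A and D. Knaves: B, C, and E.

Suppose A is a knave. Then A's statement "if B is a knight, then C is a knight" would have to be false. Checking the 16 ways to assign the others, none is consistent with every speaker.
(For instance, with B=knave, C=knave, D=knight, E=knave, A's claim "if B is a knight, then C is a knight" comes out true where it would need to be false.)
So A must be a knight, making "if B is a knight, then C is a knight" true. Taking A=knight, B=knave, C=knave, D=knight, E=knave, each remaining statement checks out:
  B (knave): "A is a knave" — false. ✓
  C (knave): "either A is a knave or B is a knight" — false. ✓
  D (knight): "E is a knave if A is a knight" — true. ✓
  E (knave): "C is a knight" — false. ✓
This is the unique consistent assignment.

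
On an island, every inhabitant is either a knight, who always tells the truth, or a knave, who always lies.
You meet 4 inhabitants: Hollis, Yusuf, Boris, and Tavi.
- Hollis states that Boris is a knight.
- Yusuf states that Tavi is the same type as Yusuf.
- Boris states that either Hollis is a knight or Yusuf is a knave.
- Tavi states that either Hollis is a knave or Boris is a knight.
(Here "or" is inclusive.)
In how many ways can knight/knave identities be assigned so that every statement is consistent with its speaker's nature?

Consistent assignments:
  Hollis=knight, Yusuf=knight, Boris=knight, Tavi=knight
  Hollis=knight, Yusuf=knave, Boris=knight, Tavi=knight
  Hollis=knave, Yusuf=knight, Boris=knave, Tavi=knight

3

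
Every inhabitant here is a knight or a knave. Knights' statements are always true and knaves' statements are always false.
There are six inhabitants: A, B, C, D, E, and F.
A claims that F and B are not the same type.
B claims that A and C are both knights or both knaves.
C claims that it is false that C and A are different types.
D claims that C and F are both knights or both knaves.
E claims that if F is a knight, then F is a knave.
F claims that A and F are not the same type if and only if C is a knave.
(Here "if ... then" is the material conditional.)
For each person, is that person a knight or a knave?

A is a knight, B is a knight, C is a knight, D is a knave, E is a knight, and F is a knave.

Since A is a knight, "F and B are not the same type" needs to be true, which holds.
B is a knight, so "A and C are both knights or both knaves" must be true — and it is.
As a knight, C's statement "it is false that C and A are different types" should be true; it is.
Since D is a knave, "C and F are both knights or both knaves" needs to be False, which holds.
E (knight): "if F is a knight, then F is a knave" — true. ✓
F is a knave, so "A and F are not the same type if and only if C is a knave" must be False — and it is.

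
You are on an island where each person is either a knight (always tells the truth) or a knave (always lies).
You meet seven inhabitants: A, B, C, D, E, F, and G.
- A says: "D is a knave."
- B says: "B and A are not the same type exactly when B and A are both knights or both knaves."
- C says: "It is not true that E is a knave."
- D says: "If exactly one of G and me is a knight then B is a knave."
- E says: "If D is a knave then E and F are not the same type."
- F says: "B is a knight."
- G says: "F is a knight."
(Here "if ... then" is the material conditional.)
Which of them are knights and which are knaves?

Knights: C, D, and E. Knaves: A, B, F, and G.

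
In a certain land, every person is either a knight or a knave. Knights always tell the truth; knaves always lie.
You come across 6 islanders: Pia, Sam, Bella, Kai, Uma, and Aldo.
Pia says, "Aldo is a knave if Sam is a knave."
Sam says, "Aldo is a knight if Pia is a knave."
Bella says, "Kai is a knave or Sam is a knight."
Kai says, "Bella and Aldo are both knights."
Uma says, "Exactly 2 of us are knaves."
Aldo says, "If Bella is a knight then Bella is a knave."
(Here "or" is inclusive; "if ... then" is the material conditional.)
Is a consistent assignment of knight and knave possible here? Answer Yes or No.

Yes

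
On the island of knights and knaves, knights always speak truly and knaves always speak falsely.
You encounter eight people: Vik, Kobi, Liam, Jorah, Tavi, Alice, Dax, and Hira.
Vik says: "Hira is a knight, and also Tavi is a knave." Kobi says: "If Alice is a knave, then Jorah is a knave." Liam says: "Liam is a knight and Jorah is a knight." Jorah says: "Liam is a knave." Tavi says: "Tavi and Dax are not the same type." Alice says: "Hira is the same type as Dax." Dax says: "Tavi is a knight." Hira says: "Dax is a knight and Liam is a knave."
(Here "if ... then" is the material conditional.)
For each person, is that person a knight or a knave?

Vik (knave): "Hira is a knight, and also Tavi is a knave" — false. ✓
Kobi (knight): "if Alice is a knave, then Jorah is a knave" — True. ✓
As a knave, Liam's statement "Liam is a knight and Jorah is a knight" should be false; it is.
Jorah is a knight, so "Liam is a knave" must be True — and it is.
As a knave, Tavi's statement "Tavi and Dax are not the same type" should be false; it is.
As a knight, Alice's statement "Hira is the same type as Dax" should be True; it is.
Dax is a knave, so "Tavi is a knight" must be false — and it is.
As a knave, Hira's statement "Dax is a knight and Liam is a knave" should be false; it is.

Knights: Kobi, Jorah, and Alice. Knaves: Vik, Liam, Tavi, Dax, and Hira.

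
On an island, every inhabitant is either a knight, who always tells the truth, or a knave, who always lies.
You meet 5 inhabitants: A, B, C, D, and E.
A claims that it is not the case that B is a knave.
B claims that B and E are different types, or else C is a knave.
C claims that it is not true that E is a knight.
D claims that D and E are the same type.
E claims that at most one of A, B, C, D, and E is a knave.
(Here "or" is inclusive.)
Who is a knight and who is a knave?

A is a knight, B is a knight, C is a knave, D is a knight, and E is a knight.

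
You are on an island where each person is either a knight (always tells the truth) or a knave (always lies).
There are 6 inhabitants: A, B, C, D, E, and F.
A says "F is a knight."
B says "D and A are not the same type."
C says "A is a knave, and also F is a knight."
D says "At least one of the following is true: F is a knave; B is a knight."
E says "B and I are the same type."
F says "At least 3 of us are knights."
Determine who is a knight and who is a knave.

Knights: B and D. Knaves: A, C, E, and F.

A is a knave; "F is a knight" is false, as required.
B (knight): "D and A are not the same type" — true. ✓
C is a knave, so "A is a knave, and also F is a knight" must be false — and it is.
D is a knight, so "at least one of the following is true: F is a knave; B is a knight" must be true — and it is.
As a knave, E's statement "B and I are the same type" should be false; it is.
F is a knave, and the claim "at least 3 of us are knights" is indeed false.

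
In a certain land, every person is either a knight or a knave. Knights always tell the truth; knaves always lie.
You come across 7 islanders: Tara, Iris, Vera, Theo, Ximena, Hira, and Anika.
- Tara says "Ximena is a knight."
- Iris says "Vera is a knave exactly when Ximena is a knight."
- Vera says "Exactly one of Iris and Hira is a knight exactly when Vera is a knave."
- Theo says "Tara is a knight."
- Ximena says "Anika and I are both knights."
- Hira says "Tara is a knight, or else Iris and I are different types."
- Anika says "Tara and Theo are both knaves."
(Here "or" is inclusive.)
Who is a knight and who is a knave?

Tara is a knave, and the claim "Ximena is a knight" is indeed false.
Iris is a knave, and the claim "Vera is a knave exactly when Ximena is a knight" is indeed false.
Since Vera is a knave, "exactly one of Iris and Hira is a knight exactly when Vera is a knave" needs to be false, which holds.
Since Theo is a knave, "Tara is a knight" needs to be false, which holds.
Ximena is a knave, and the claim "Anika and I are both knights" is indeed false.
As a knave, Hira's statement "Tara is a knight, or else Iris and I are different types" should be false; it is.
Anika is a knight, so "Tara and Theo are both knaves" must be True — and it is.

Tara is a knave, Iris is a knave, Vera is a knave, Theo is a knave, Ximena is a knave, Hira is a knave, and Anika is a knight.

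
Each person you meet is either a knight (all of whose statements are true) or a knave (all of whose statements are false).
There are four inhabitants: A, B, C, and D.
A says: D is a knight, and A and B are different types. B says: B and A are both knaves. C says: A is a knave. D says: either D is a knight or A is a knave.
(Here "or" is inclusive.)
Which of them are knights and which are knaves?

A is a knight, B is a knave, C is a knave, and D is a knight.

A is a knight, and the claim "D is a knight, and A and B are different types" is indeed True.
B is a knave, so "B and A are both knaves" must be False — and it is.
As a knave, C's statement "A is a knave" should be False; it is.
D (knight): "either D is a knight or A is a knave" — True. ✓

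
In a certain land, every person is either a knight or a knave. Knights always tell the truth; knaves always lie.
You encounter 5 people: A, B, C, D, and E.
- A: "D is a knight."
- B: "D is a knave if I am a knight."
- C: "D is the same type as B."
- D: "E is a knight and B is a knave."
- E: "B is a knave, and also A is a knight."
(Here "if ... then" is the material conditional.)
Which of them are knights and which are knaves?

A is a knave, B is a knight, C is a knave, D is a knave, and E is a knave.

A is a knave; "D is a knight" is False, as required.
Since B is a knight, "D is a knave if I am a knight" needs to be true, which holds.
Since C is a knave, "D is the same type as B" needs to be False, which holds.
D is a knave, and the claim "E is a knight and B is a knave" is indeed False.
As a knave, E's statement "B is a knave, and also A is a knight" should be False; it is.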